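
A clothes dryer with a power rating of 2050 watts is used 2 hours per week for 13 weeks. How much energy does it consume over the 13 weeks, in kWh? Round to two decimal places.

Runtime = 2 h/week × 13 weeks = 26 h
Energy = 2.05 kW × 26 h = 53.3 kWh

53.30 kWh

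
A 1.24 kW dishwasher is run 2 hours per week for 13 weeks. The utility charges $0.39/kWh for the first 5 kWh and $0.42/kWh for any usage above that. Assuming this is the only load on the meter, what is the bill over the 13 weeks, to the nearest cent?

$13.39

Runtime = 2 h/week × 13 weeks = 26 h
Energy = 1.24 kW × 26 h = 32.24 kWh
Tier 1 (0–5 kWh): 5 × $0.39 = $1.95
Above 5 kWh: 27.24 × $0.42 = $11.4408
Bill = $13.39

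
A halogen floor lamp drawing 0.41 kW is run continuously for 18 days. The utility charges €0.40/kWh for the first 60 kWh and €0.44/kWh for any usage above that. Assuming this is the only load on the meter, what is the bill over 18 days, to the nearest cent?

€75.53

Runtime = 24 h × 18 = 432 h
Energy = 0.41 kW × 432 h = 177.12 kWh
Tier 1 (0–60 kWh): 60 × €0.40 = €24
Above 60 kWh: 117.12 × €0.44 = €51.5328
Bill = €75.53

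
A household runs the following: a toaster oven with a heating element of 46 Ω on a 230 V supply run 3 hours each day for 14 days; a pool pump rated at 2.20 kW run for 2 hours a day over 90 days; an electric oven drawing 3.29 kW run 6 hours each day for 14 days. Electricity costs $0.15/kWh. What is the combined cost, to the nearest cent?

toaster oven: Power = V²/R = 230²/46 = 1150 W = 1.15 kW
toaster oven: Runtime = 3 h/day × 14 days = 42 h
toaster oven: 1.15 kW × 42 h = 48.3 kWh
pool pump: Runtime = 2 h/day × 90 days = 180 h
pool pump: 2.2 kW × 180 h = 396 kWh
electric oven: Runtime = 6 h/day × 14 days = 84 h
electric oven: 3.29 kW × 84 h = 276.36 kWh
Total energy = 720.66 kWh
Cost = 720.66 × $0.15 = $108.10

$108.10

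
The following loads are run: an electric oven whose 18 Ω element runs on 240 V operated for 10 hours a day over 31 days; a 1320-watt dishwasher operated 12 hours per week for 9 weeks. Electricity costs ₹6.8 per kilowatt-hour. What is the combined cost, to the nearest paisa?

electric oven: Power = V²/R = 240²/18 = 3200 W = 3.2 kW
electric oven: Runtime = 10 h/day × 31 days = 310 h
electric oven: 3.2 kW × 310 h = 992 kWh
dishwasher: Runtime = 12 h/week × 9 weeks = 108 h
dishwasher: 1.32 kW × 108 h = 142.56 kWh
Total energy = 1134.56 kWh
Cost = 1134.56 × ₹6.8 = ₹7715.01

₹7715.01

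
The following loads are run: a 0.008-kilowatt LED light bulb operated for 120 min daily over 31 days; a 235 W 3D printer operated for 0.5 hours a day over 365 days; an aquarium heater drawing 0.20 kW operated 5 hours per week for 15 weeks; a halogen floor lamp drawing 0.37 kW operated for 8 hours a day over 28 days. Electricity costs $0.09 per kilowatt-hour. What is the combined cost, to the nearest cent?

LED light bulb: Runtime = 120 min × 31 = 3720 min = 62 h
LED light bulb: 0.008 kW × 62 h = 0.496 kWh
3D printer: Runtime = 0.5 h/day × 365 days = 182.5 h
3D printer: 0.235 kW × 182.5 h = 42.8875 kWh
aquarium heater: Runtime = 5 h/week × 15 weeks = 75 h
aquarium heater: 0.2 kW × 75 h = 15 kWh
halogen floor lamp: Runtime = 8 h/day × 28 days = 224 h
halogen floor lamp: 0.37 kW × 224 h = 82.88 kWh
Total energy = 141.2635 kWh
Cost = 141.2635 × $0.09 = $12.71

$12.71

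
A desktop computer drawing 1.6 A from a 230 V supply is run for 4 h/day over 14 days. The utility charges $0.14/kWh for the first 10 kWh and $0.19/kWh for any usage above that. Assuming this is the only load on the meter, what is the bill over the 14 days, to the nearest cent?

$3.42

Power = 1.6 A × 230 V = 368 W = 0.368 kW
Runtime = 4 h/day × 14 days = 56 h
Energy = 0.368 kW × 56 h = 20.608 kWh
Tier 1 (0–10 kWh): 10 × $0.14 = $1.4
Above 10 kWh: 10.608 × $0.19 = $2.01552
Bill = $3.42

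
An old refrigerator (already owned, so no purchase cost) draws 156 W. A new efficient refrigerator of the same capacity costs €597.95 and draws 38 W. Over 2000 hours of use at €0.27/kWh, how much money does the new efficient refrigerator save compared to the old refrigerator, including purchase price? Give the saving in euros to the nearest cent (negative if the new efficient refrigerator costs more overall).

old refrigerator: €0.00 + (156/1000) kW × 2000 h × €0.27 = €0.00 + €84.24 = €84.24
new efficient refrigerator: €597.95 + (38/1000) kW × 2000 h × €0.27 = €597.95 + €20.52 = €618.47
Saving = €84.24 − €618.47 = −€534.23

-€534.23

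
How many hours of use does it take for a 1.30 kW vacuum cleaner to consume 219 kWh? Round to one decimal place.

Hours = 219 kWh ÷ 1.3 kW = 168.5 h

168.5 h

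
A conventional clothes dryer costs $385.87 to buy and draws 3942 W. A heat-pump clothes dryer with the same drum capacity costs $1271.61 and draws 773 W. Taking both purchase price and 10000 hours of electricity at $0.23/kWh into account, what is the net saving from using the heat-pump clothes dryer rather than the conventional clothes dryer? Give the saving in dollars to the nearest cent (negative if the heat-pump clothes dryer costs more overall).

$6402.96

conventional clothes dryer: $385.87 + (3942/1000) kW × 10000 h × $0.23 = $385.87 + $9066.6 = $9452.47
heat-pump clothes dryer: $1271.61 + (773/1000) kW × 10000 h × $0.23 = $1271.61 + $1777.9 = $3049.51
Saving = $9452.47 − $3049.51 = $6402.96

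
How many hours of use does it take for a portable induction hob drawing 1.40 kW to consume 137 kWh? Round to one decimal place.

97.9 h

Hours = 137 kWh ÷ 1.4 kW = 97.9 h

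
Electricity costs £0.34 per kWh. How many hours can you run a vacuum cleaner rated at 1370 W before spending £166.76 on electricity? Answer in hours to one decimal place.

Energy available = £166.76 ÷ £0.34/kWh = 490.4706 kWh
Hours = 490.4706 kWh ÷ 1.37 kW = 358.0 h

358.0 h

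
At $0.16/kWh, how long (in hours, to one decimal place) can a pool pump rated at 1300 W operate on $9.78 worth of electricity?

47.0 h

Energy available = $9.78 ÷ $0.16/kWh = 61.125 kWh
Hours = 61.125 kWh ÷ 1.3 kW = 47.0 h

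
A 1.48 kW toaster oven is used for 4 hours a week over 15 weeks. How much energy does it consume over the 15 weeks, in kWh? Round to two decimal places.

Runtime = 4 h/week × 15 weeks = 60 h
Energy = 1.48 kW × 60 h = 88.8 kWh

88.80 kWh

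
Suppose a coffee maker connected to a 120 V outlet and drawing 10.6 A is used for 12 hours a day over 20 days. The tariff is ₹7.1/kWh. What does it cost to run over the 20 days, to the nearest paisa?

₹2167.49

Power = 10.6 A × 120 V = 1272 W = 1.272 kW
Runtime = 12 h/day × 20 days = 240 h
Energy = 1.272 kW × 240 h = 305.28 kWh
Cost = 305.28 kWh × ₹7.1/kWh = ₹2167.49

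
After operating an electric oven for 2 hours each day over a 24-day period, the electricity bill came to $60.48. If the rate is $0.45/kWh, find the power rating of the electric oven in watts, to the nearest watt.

2800 W

Energy = $60.48 ÷ $0.45/kWh = 134.4 kWh
Runtime = 2 h/day × 24 days = 48 h
Power = 134.4 kWh ÷ 48 h = 2.8 kW = 2800 W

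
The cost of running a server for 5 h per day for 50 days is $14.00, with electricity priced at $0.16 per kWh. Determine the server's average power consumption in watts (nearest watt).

350 W

Energy = $14.00 ÷ $0.16/kWh = 87.5 kWh
Runtime = 5 h/day × 50 days = 250 h
Power = 87.5 kWh ÷ 250 h = 0.35 kW = 350 W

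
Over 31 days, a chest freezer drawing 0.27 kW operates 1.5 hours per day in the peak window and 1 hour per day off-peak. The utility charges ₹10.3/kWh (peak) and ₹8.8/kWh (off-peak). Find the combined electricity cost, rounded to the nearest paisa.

₹202.97

Peak energy = 0.27 kW × 1.5 h × 31 = 12.555 kWh
Off-peak energy = 0.27 kW × 1 h × 31 = 8.37 kWh
Cost = 12.555 × ₹10.3 + 8.37 × ₹8.8 = ₹129.3165 + ₹73.656 = ₹202.97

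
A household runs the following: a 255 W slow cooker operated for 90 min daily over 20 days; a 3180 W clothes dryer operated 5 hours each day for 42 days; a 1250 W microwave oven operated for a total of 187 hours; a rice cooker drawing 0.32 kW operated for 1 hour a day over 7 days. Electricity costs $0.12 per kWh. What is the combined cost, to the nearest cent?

$109.37

slow cooker: Runtime = 90 min × 20 = 1800 min = 30 h
slow cooker: 0.255 kW × 30 h = 7.65 kWh
clothes dryer: Runtime = 5 h/day × 42 days = 210 h
clothes dryer: 3.18 kW × 210 h = 667.8 kWh
microwave oven: 1.25 kW × 187 h = 233.75 kWh
rice cooker: Runtime = 1 h/day × 7 days = 7 h
rice cooker: 0.32 kW × 7 h = 2.24 kWh
Total energy = 911.44 kWh
Cost = 911.44 × $0.12 = $109.37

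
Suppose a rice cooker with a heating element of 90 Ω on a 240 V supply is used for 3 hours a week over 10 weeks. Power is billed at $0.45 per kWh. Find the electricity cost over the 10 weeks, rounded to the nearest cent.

Power = V²/R = 240²/90 = 640 W = 0.64 kW
Runtime = 3 h/week × 10 weeks = 30 h
Energy = 0.64 kW × 30 h = 19.2 kWh
Cost = 19.2 kWh × $0.45/kWh = $8.64

$8.64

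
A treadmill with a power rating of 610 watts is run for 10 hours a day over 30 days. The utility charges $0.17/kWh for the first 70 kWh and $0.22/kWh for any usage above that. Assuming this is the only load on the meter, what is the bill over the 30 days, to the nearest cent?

Runtime = 10 h/day × 30 days = 300 h
Energy = 0.61 kW × 300 h = 183 kWh
Tier 1 (0–70 kWh): 70 × $0.17 = $11.9
Above 70 kWh: 113 × $0.22 = $24.86
Bill = $36.76

$36.76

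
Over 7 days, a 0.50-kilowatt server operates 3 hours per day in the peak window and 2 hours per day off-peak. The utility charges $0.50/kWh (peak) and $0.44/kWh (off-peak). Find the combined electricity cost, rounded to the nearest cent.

$8.33

Peak energy = 0.5 kW × 3 h × 7 = 10.5 kWh
Off-peak energy = 0.5 kW × 2 h × 7 = 7 kWh
Cost = 10.5 × $0.50 + 7 × $0.44 = $5.25 + $3.08 = $8.33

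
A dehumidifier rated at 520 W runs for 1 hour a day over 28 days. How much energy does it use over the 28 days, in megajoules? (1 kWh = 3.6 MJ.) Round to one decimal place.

Runtime = 1 h/day × 28 days = 28 h
Energy = 0.52 kW × 28 h = 14.56 kWh
= 14.56 × 3.6 MJ = 52.4 MJ

52.4 MJ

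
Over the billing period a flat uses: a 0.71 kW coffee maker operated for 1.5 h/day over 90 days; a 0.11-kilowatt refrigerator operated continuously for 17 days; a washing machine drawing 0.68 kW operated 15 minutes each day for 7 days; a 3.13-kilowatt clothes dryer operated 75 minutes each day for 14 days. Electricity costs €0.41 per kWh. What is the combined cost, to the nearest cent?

€80.64

coffee maker: Runtime = 1.5 h/day × 90 days = 135 h
coffee maker: 0.71 kW × 135 h = 95.85 kWh
refrigerator: Runtime = 24 h × 17 = 408 h
refrigerator: 0.11 kW × 408 h = 44.88 kWh
washing machine: Runtime = 15 min × 7 = 105 min = 1.75 h
washing machine: 0.68 kW × 1.75 h = 1.19 kWh
clothes dryer: Runtime = 75 min × 14 = 1050 min = 17.5 h
clothes dryer: 3.13 kW × 17.5 h = 54.775 kWh
Total energy = 196.695 kWh
Cost = 196.695 × €0.41 = €80.64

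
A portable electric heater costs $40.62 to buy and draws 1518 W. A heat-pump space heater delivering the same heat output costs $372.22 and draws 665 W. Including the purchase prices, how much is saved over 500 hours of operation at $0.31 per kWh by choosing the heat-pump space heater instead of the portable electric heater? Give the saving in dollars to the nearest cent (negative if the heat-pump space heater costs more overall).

-$199.39

portable electric heater: $40.62 + (1518/1000) kW × 500 h × $0.31 = $40.62 + $235.29 = $275.91
heat-pump space heater: $372.22 + (665/1000) kW × 500 h × $0.31 = $372.22 + $103.075 = $475.295
Saving = $275.91 − $475.295 = −$199.385 → -$199.39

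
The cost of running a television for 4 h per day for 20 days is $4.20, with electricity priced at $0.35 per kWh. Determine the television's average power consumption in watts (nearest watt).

150 W

Energy = $4.20 ÷ $0.35/kWh = 12 kWh
Runtime = 4 h/day × 20 days = 80 h
Power = 12 kWh ÷ 80 h = 0.15 kW = 150 W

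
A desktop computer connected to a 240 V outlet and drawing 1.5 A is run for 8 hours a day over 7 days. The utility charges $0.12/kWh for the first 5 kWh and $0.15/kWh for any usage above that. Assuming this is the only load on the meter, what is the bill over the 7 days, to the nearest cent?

$2.87

Power = 1.5 A × 240 V = 360 W = 0.36 kW
Runtime = 8 h/day × 7 days = 56 h
Energy = 0.36 kW × 56 h = 20.16 kWh
Tier 1 (0–5 kWh): 5 × $0.12 = $0.6
Above 5 kWh: 15.16 × $0.15 = $2.274
Bill = $2.87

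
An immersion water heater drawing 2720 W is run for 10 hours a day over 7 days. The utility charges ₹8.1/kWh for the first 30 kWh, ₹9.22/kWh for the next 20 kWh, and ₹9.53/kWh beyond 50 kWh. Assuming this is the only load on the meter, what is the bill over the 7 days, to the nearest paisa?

₹1765.41

Runtime = 10 h/day × 7 days = 70 h
Energy = 2.72 kW × 70 h = 190.4 kWh
Tier 1 (0–30 kWh): 30 × ₹8.1 = ₹243
Tier 2 (30–50 kWh): 20 × ₹9.22 = ₹184.4
Above 50 kWh: 140.4 × ₹9.53 = ₹1338.012
Bill = ₹1765.41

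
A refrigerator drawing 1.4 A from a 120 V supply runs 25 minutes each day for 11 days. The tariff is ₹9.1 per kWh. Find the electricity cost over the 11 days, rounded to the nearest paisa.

₹7.01

Power = 1.4 A × 120 V = 168 W = 0.168 kW
Runtime = 25 min × 11 = 275 min = 4.583333… h
Energy = 0.168 kW × 4.583333… h = 0.77 kWh
Cost = 0.77 kWh × ₹9.1/kWh = ₹7.01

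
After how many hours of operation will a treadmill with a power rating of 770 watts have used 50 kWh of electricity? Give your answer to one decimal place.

64.9 h

Hours = 50 kWh ÷ 0.77 kW = 64.9 h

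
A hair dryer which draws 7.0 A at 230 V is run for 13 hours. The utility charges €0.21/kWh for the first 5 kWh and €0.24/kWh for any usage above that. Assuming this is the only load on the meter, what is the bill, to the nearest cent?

Power = 7.0 A × 230 V = 1610 W = 1.61 kW
Energy = 1.61 kW × 13 h = 20.93 kWh
Tier 1 (0–5 kWh): 5 × €0.21 = €1.05
Above 5 kWh: 15.93 × €0.24 = €3.8232
Bill = €4.87

€4.87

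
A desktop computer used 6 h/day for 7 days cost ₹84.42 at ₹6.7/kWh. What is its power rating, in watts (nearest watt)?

300 W

Energy = ₹84.42 ÷ ₹6.7/kWh = 12.6 kWh
Runtime = 6 h/day × 7 days = 42 h
Power = 12.6 kWh ÷ 42 h = 0.3 kW = 300 W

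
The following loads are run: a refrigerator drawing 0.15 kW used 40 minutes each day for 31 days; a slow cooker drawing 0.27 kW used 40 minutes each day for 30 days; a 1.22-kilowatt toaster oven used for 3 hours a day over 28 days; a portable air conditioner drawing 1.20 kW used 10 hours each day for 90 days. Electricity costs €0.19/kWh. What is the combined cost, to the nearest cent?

€226.29

refrigerator: Runtime = 40 min × 31 = 1240 min = 20.666666… h
refrigerator: 0.15 kW × 20.666666… h = 3.1 kWh
slow cooker: Runtime = 40 min × 30 = 1200 min = 20 h
slow cooker: 0.27 kW × 20 h = 5.4 kWh
toaster oven: Runtime = 3 h/day × 28 days = 84 h
toaster oven: 1.22 kW × 84 h = 102.48 kWh
portable air conditioner: Runtime = 10 h/day × 90 days = 900 h
portable air conditioner: 1.2 kW × 900 h = 1080 kWh
Total energy = 1190.98 kWh
Cost = 1190.98 × €0.19 = €226.29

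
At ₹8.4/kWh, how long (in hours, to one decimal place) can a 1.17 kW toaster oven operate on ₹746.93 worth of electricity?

76.0 h

Energy available = ₹746.93 ÷ ₹8.4/kWh = 88.9202 kWh
Hours = 88.9202 kWh ÷ 1.17 kW = 76.0 h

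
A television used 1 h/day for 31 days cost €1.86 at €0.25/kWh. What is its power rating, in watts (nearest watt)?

Energy = €1.86 ÷ €0.25/kWh = 7.44 kWh
Runtime = 1 h/day × 31 days = 31 h
Power = 7.44 kWh ÷ 31 h = 0.24 kW = 240 W

240 W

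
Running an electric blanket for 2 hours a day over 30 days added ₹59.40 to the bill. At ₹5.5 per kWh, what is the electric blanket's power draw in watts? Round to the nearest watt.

180 W

Energy = ₹59.40 ÷ ₹5.5/kWh = 10.8 kWh
Runtime = 2 h/day × 30 days = 60 h
Power = 10.8 kWh ÷ 60 h = 0.18 kW = 180 W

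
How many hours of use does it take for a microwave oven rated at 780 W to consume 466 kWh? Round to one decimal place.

597.4 h

Hours = 466 kWh ÷ 0.78 kW = 597.4 h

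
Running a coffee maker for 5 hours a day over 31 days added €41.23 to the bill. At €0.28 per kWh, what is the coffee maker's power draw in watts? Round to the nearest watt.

Energy = €41.23 ÷ €0.28/kWh = 147.25 kWh
Runtime = 5 h/day × 31 days = 155 h
Power = 147.25 kWh ÷ 155 h = 0.95 kW = 950 W

950 W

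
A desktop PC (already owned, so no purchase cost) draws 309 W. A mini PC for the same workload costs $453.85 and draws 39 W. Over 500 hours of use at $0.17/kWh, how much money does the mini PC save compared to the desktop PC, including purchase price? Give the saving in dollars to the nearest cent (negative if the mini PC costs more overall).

desktop PC: $0.00 + (309/1000) kW × 500 h × $0.17 = $0.00 + $26.265 = $26.265
mini PC: $453.85 + (39/1000) kW × 500 h × $0.17 = $453.85 + $3.315 = $457.165
Saving = $26.265 − $457.165 = −$430.9

-$430.90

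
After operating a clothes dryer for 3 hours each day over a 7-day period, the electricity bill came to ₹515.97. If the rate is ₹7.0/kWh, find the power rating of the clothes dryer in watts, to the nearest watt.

Energy = ₹515.97 ÷ ₹7.0/kWh = 73.71 kWh
Runtime = 3 h/day × 7 days = 21 h
Power = 73.71 kWh ÷ 21 h = 3.51 kW = 3510 W

3510 W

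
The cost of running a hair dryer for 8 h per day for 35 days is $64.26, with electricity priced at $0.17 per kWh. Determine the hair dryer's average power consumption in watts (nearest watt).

1350 W

Energy = $64.26 ÷ $0.17/kWh = 378 kWh
Runtime = 8 h/day × 35 days = 280 h
Power = 378 kWh ÷ 280 h = 1.35 kW = 1350 W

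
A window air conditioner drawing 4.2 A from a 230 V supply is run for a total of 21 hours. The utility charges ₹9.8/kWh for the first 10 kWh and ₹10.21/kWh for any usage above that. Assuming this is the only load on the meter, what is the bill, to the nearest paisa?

₹203.02

Power = 4.2 A × 230 V = 966 W = 0.966 kW
Energy = 0.966 kW × 21 h = 20.286 kWh
Tier 1 (0–10 kWh): 10 × ₹9.8 = ₹98
Above 10 kWh: 10.286 × ₹10.21 = ₹105.02006
Bill = ₹203.02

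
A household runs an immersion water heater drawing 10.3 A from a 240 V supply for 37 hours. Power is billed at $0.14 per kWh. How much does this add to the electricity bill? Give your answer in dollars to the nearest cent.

Power = 10.3 A × 240 V = 2472 W = 2.472 kW
Energy = 2.472 kW × 37 h = 91.464 kWh
Cost = 91.464 kWh × $0.14/kWh = $12.80

$12.80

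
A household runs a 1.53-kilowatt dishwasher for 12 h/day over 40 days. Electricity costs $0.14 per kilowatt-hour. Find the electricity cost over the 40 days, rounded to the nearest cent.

$102.82

Runtime = 12 h/day × 40 days = 480 h
Energy = 1.53 kW × 480 h = 734.4 kWh
Cost = 734.4 kWh × $0.14/kWh = $102.82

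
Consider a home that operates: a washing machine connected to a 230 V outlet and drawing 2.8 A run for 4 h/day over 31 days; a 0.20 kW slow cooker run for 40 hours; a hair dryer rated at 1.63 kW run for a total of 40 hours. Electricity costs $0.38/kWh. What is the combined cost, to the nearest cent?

washing machine: Power = 2.8 A × 230 V = 644 W = 0.644 kW
washing machine: Runtime = 4 h/day × 31 days = 124 h
washing machine: 0.644 kW × 124 h = 79.856 kWh
slow cooker: 0.2 kW × 40 h = 8 kWh
hair dryer: 1.63 kW × 40 h = 65.2 kWh
Total energy = 153.056 kWh
Cost = 153.056 × $0.38 = $58.16

$58.16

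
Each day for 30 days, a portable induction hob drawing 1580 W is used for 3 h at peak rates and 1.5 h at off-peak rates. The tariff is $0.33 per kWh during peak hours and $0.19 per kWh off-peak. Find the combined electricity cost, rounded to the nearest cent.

$60.44

Peak energy = 1.58 kW × 3 h × 30 = 142.2 kWh
Off-peak energy = 1.58 kW × 1.5 h × 30 = 71.1 kWh
Cost = 142.2 × $0.33 + 71.1 × $0.19 = $46.926 + $13.509 = $60.44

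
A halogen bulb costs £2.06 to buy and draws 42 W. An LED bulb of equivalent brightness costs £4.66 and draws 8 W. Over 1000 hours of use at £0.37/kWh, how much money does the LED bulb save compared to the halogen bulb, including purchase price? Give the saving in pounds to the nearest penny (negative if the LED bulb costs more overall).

halogen bulb: £2.06 + (42/1000) kW × 1000 h × £0.37 = £2.06 + £15.54 = £17.6
LED bulb: £4.66 + (8/1000) kW × 1000 h × £0.37 = £4.66 + £2.96 = £7.62
Saving = £17.6 − £7.62 = £9.98

£9.98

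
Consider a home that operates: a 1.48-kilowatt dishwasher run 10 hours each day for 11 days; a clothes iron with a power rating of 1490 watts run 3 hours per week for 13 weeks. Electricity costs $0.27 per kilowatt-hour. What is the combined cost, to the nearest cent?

$59.65

dishwasher: Runtime = 10 h/day × 11 days = 110 h
dishwasher: 1.48 kW × 110 h = 162.8 kWh
clothes iron: Runtime = 3 h/week × 13 weeks = 39 h
clothes iron: 1.49 kW × 39 h = 58.11 kWh
Total energy = 220.91 kWh
Cost = 220.91 × $0.27 = $59.65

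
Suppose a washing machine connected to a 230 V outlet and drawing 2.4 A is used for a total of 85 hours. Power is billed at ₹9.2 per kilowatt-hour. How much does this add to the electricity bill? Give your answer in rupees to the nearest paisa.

₹431.66

Power = 2.4 A × 230 V = 552 W = 0.552 kW
Energy = 0.552 kW × 85 h = 46.92 kWh
Cost = 46.92 kWh × ₹9.2/kWh = ₹431.66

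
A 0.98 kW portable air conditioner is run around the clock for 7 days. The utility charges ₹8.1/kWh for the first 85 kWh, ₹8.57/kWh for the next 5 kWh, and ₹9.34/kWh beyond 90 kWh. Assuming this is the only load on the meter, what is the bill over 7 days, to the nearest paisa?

Runtime = 24 h × 7 = 168 h
Energy = 0.98 kW × 168 h = 164.64 kWh
Tier 1 (0–85 kWh): 85 × ₹8.1 = ₹688.5
Tier 2 (85–90 kWh): 5 × ₹8.57 = ₹42.85
Above 90 kWh: 74.64 × ₹9.34 = ₹697.1376
Bill = ₹1428.49

₹1428.49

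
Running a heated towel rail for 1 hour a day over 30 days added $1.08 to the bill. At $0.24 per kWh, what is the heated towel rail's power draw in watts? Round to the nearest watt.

150 W

Energy = $1.08 ÷ $0.24/kWh = 4.5 kWh
Runtime = 1 h/day × 30 days = 30 h
Power = 4.5 kWh ÷ 30 h = 0.15 kW = 150 W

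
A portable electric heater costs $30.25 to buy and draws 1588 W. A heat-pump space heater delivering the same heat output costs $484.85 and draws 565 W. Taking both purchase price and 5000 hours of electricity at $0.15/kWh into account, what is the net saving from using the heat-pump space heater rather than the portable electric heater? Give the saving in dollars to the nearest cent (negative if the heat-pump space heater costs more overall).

portable electric heater: $30.25 + (1588/1000) kW × 5000 h × $0.15 = $30.25 + $1191 = $1221.25
heat-pump space heater: $484.85 + (565/1000) kW × 5000 h × $0.15 = $484.85 + $423.75 = $908.6
Saving = $1221.25 − $908.6 = $312.65

$312.65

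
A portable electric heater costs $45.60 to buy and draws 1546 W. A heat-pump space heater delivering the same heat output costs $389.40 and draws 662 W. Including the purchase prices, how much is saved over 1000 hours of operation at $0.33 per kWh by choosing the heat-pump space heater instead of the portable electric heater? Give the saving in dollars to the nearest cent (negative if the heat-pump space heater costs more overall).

-$52.08

portable electric heater: $45.60 + (1546/1000) kW × 1000 h × $0.33 = $45.60 + $510.18 = $555.78
heat-pump space heater: $389.40 + (662/1000) kW × 1000 h × $0.33 = $389.40 + $218.46 = $607.86
Saving = $555.78 − $607.86 = −$52.08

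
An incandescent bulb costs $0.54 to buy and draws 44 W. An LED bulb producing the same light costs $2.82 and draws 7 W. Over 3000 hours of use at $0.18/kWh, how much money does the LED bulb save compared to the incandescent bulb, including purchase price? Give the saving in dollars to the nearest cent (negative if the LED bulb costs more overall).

$17.70

incandescent bulb: $0.54 + (44/1000) kW × 3000 h × $0.18 = $0.54 + $23.76 = $24.3
LED bulb: $2.82 + (7/1000) kW × 3000 h × $0.18 = $2.82 + $3.78 = $6.6
Saving = $24.3 − $6.6 = $17.7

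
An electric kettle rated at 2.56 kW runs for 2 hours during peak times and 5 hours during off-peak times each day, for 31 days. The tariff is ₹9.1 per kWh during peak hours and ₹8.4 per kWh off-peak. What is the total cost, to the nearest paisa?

Peak energy = 2.56 kW × 2 h × 31 = 158.72 kWh
Off-peak energy = 2.56 kW × 5 h × 31 = 396.8 kWh
Cost = 158.72 × ₹9.1 + 396.8 × ₹8.4 = ₹1444.352 + ₹3333.12 = ₹4777.47

₹4777.47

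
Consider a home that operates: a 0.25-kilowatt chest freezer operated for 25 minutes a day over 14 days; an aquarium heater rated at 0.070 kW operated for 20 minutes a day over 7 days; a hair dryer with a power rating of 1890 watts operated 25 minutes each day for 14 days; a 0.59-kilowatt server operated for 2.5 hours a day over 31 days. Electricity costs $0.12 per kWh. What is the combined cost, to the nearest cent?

chest freezer: Runtime = 25 min × 14 = 350 min = 5.833333… h
chest freezer: 0.25 kW × 5.833333… h = 1.458333… kWh
aquarium heater: Runtime = 20 min × 7 = 140 min = 2.333333… h
aquarium heater: 0.07 kW × 2.333333… h = 0.163333… kWh
hair dryer: Runtime = 25 min × 14 = 350 min = 5.833333… h
hair dryer: 1.89 kW × 5.833333… h = 11.025 kWh
server: Runtime = 2.5 h/day × 31 days = 77.5 h
server: 0.59 kW × 77.5 h = 45.725 kWh
Total energy = 58.371666… kWh
Cost = 58.371666… × $0.12 = $7.00

$7.00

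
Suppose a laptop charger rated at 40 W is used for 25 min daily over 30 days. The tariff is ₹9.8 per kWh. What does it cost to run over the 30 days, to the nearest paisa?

₹4.90

Runtime = 25 min × 30 = 750 min = 12.5 h
Energy = 0.04 kW × 12.5 h = 0.5 kWh
Cost = 0.5 kWh × ₹9.8/kWh = ₹4.90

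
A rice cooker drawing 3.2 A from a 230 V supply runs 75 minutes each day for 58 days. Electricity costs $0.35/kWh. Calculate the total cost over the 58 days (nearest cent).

$18.68

Power = 3.2 A × 230 V = 736 W = 0.736 kW
Runtime = 75 min × 58 = 4350 min = 72.5 h
Energy = 0.736 kW × 72.5 h = 53.36 kWh
Cost = 53.36 kWh × $0.35/kWh = $18.68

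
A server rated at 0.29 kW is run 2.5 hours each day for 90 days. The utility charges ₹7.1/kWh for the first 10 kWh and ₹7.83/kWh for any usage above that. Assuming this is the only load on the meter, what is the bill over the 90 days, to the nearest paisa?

Runtime = 2.5 h/day × 90 days = 225 h
Energy = 0.29 kW × 225 h = 65.25 kWh
Tier 1 (0–10 kWh): 10 × ₹7.1 = ₹71
Above 10 kWh: 55.25 × ₹7.83 = ₹432.6075
Bill = ₹503.61

₹503.61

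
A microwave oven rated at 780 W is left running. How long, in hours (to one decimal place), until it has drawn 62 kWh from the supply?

Hours = 62 kWh ÷ 0.78 kW = 79.5 h

79.5 h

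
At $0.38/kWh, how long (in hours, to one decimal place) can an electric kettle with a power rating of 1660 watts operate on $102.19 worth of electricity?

Energy available = $102.19 ÷ $0.38/kWh = 268.9211 kWh
Hours = 268.9211 kWh ÷ 1.66 kW = 162.0 h

162.0 h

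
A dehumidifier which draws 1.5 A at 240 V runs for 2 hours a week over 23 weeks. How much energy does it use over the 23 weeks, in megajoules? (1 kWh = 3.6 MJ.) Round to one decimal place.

59.6 MJ

Power = 1.5 A × 240 V = 360 W = 0.36 kW
Runtime = 2 h/week × 23 weeks = 46 h
Energy = 0.36 kW × 46 h = 16.56 kWh
= 16.56 × 3.6 MJ = 59.6 MJ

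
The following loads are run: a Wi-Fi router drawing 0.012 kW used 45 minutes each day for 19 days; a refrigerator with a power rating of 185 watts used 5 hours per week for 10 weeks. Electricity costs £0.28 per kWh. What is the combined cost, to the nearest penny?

Wi-Fi router: Runtime = 45 min × 19 = 855 min = 14.25 h
Wi-Fi router: 0.012 kW × 14.25 h = 0.171 kWh
refrigerator: Runtime = 5 h/week × 10 weeks = 50 h
refrigerator: 0.185 kW × 50 h = 9.25 kWh
Total energy = 9.421 kWh
Cost = 9.421 × £0.28 = £2.64

£2.64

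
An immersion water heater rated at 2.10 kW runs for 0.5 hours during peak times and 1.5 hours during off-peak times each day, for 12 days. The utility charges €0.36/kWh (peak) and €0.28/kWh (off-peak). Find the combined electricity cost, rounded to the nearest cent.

€15.12

Peak energy = 2.1 kW × 0.5 h × 12 = 12.6 kWh
Off-peak energy = 2.1 kW × 1.5 h × 12 = 37.8 kWh
Cost = 12.6 × €0.36 + 37.8 × €0.28 = €4.536 + €10.584 = €15.12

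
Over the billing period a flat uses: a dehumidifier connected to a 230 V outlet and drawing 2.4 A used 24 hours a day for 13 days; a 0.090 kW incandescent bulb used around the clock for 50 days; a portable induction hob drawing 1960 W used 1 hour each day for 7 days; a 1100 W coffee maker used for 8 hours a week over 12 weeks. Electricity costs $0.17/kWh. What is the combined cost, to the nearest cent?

dehumidifier: Power = 2.4 A × 230 V = 552 W = 0.552 kW
dehumidifier: Runtime = 24 h × 13 = 312 h
dehumidifier: 0.552 kW × 312 h = 172.224 kWh
incandescent bulb: Runtime = 24 h × 50 = 1200 h
incandescent bulb: 0.09 kW × 1200 h = 108 kWh
portable induction hob: Runtime = 1 h/day × 7 days = 7 h
portable induction hob: 1.96 kW × 7 h = 13.72 kWh
coffee maker: Runtime = 8 h/week × 12 weeks = 96 h
coffee maker: 1.1 kW × 96 h = 105.6 kWh
Total energy = 399.544 kWh
Cost = 399.544 × $0.17 = $67.92

$67.92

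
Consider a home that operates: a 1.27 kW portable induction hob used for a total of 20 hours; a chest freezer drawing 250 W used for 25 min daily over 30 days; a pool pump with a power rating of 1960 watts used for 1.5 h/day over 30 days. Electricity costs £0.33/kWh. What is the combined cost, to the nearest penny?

portable induction hob: 1.27 kW × 20 h = 25.4 kWh
chest freezer: Runtime = 25 min × 30 = 750 min = 12.5 h
chest freezer: 0.25 kW × 12.5 h = 3.125 kWh
pool pump: Runtime = 1.5 h/day × 30 days = 45 h
pool pump: 1.96 kW × 45 h = 88.2 kWh
Total energy = 116.725 kWh
Cost = 116.725 × £0.33 = £38.52

£38.52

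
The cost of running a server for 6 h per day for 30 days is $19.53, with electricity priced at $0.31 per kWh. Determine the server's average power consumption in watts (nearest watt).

Energy = $19.53 ÷ $0.31/kWh = 63 kWh
Runtime = 6 h/day × 30 days = 180 h
Power = 63 kWh ÷ 180 h = 0.35 kW = 350 W

350 W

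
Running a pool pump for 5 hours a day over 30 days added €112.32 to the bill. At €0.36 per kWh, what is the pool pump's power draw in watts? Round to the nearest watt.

2080 W

Energy = €112.32 ÷ €0.36/kWh = 312 kWh
Runtime = 5 h/day × 30 days = 150 h
Power = 312 kWh ÷ 150 h = 2.08 kW = 2080 W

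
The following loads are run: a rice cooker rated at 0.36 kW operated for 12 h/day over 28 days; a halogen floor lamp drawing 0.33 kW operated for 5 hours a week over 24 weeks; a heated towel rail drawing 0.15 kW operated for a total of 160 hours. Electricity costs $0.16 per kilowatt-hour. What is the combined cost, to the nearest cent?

rice cooker: Runtime = 12 h/day × 28 days = 336 h
rice cooker: 0.36 kW × 336 h = 120.96 kWh
halogen floor lamp: Runtime = 5 h/week × 24 weeks = 120 h
halogen floor lamp: 0.33 kW × 120 h = 39.6 kWh
heated towel rail: 0.15 kW × 160 h = 24 kWh
Total energy = 184.56 kWh
Cost = 184.56 × $0.16 = $29.53

$29.53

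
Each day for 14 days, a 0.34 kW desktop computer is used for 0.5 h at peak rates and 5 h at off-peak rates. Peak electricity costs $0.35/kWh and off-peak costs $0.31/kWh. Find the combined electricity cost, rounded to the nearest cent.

$8.21

Peak energy = 0.34 kW × 0.5 h × 14 = 2.38 kWh
Off-peak energy = 0.34 kW × 5 h × 14 = 23.8 kWh
Cost = 2.38 × $0.35 + 23.8 × $0.31 = $0.833 + $7.378 = $8.21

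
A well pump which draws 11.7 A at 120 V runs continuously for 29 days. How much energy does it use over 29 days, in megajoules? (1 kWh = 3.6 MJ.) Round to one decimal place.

3517.9 MJ

Power = 11.7 A × 120 V = 1404 W = 1.404 kW
Runtime = 24 h × 29 = 696 h
Energy = 1.404 kW × 696 h = 977.184 kWh
= 977.184 × 3.6 MJ = 3517.9 MJ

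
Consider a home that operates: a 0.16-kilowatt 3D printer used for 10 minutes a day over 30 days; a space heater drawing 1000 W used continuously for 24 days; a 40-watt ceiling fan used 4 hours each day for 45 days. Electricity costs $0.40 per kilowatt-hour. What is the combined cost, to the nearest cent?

$233.60

3D printer: Runtime = 10 min × 30 = 300 min = 5 h
3D printer: 0.16 kW × 5 h = 0.8 kWh
space heater: Runtime = 24 h × 24 = 576 h
space heater: 1 kW × 576 h = 576 kWh
ceiling fan: Runtime = 4 h/day × 45 days = 180 h
ceiling fan: 0.04 kW × 180 h = 7.2 kWh
Total energy = 584 kWh
Cost = 584 × $0.40 = $233.60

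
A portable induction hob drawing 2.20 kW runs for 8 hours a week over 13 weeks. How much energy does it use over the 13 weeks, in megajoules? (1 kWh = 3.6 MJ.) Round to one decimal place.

823.7 MJ

Runtime = 8 h/week × 13 weeks = 104 h
Energy = 2.2 kW × 104 h = 228.8 kWh
= 228.8 × 3.6 MJ = 823.7 MJ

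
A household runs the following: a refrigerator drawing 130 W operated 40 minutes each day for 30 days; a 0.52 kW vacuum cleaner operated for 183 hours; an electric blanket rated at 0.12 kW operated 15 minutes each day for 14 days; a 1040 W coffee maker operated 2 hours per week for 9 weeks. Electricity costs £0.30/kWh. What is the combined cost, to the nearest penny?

£35.07

refrigerator: Runtime = 40 min × 30 = 1200 min = 20 h
refrigerator: 0.13 kW × 20 h = 2.6 kWh
vacuum cleaner: 0.52 kW × 183 h = 95.16 kWh
electric blanket: Runtime = 15 min × 14 = 210 min = 3.5 h
electric blanket: 0.12 kW × 3.5 h = 0.42 kWh
coffee maker: Runtime = 2 h/week × 9 weeks = 18 h
coffee maker: 1.04 kW × 18 h = 18.72 kWh
Total energy = 116.9 kWh
Cost = 116.9 × £0.30 = £35.07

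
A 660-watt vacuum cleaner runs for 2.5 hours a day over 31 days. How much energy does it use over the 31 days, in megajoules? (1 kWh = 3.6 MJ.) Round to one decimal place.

184.1 MJ

Runtime = 2.5 h/day × 31 days = 77.5 h
Energy = 0.66 kW × 77.5 h = 51.15 kWh
= 51.15 × 3.6 MJ = 184.1 MJ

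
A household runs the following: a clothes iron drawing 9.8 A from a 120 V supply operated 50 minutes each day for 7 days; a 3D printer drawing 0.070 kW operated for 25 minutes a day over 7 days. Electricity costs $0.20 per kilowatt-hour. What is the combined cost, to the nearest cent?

clothes iron: Power = 9.8 A × 120 V = 1176 W = 1.176 kW
clothes iron: Runtime = 50 min × 7 = 350 min = 5.833333… h
clothes iron: 1.176 kW × 5.833333… h = 6.86 kWh
3D printer: Runtime = 25 min × 7 = 175 min = 2.916666… h
3D printer: 0.07 kW × 2.916666… h = 0.204166… kWh
Total energy = 7.064166… kWh
Cost = 7.064166… × $0.20 = $1.41

$1.41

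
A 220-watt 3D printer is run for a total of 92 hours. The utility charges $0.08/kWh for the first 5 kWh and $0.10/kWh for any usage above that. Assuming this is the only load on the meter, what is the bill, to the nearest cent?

$1.92

Energy = 0.22 kW × 92 h = 20.24 kWh
Tier 1 (0–5 kWh): 5 × $0.08 = $0.4
Above 5 kWh: 15.24 × $0.10 = $1.524
Bill = $1.92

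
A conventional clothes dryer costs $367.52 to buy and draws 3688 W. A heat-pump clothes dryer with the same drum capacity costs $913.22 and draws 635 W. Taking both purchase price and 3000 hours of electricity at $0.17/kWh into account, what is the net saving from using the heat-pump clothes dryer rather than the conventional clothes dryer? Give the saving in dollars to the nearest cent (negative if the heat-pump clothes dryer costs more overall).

conventional clothes dryer: $367.52 + (3688/1000) kW × 3000 h × $0.17 = $367.52 + $1880.88 = $2248.4
heat-pump clothes dryer: $913.22 + (635/1000) kW × 3000 h × $0.17 = $913.22 + $323.85 = $1237.07
Saving = $2248.4 − $1237.07 = $1011.33

$1011.33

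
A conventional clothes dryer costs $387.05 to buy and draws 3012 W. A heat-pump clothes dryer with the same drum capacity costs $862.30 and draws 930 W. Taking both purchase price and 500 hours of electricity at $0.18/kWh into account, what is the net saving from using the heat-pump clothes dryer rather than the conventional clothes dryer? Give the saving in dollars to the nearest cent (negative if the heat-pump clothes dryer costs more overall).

conventional clothes dryer: $387.05 + (3012/1000) kW × 500 h × $0.18 = $387.05 + $271.08 = $658.13
heat-pump clothes dryer: $862.30 + (930/1000) kW × 500 h × $0.18 = $862.30 + $83.7 = $946
Saving = $658.13 − $946 = −$287.87

-$287.87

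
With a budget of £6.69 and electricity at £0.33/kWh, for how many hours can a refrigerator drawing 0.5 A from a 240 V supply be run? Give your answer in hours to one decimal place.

Power = 0.5 A × 240 V = 120 W = 0.12 kW
Energy available = £6.69 ÷ £0.33/kWh = 20.2727 kWh
Hours = 20.2727 kWh ÷ 0.12 kW = 168.9 h

168.9 h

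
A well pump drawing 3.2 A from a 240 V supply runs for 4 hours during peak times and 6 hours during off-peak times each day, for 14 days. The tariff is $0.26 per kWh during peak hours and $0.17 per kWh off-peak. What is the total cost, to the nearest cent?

Power = 3.2 A × 240 V = 768 W = 0.768 kW
Peak energy = 0.768 kW × 4 h × 14 = 43.008 kWh
Off-peak energy = 0.768 kW × 6 h × 14 = 64.512 kWh
Cost = 43.008 × $0.26 + 64.512 × $0.17 = $11.18208 + $10.96704 = $22.15

$22.15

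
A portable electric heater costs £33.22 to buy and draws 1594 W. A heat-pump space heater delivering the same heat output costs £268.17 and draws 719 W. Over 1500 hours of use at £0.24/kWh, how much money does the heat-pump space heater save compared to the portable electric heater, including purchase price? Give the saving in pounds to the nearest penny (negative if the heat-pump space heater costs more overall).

portable electric heater: £33.22 + (1594/1000) kW × 1500 h × £0.24 = £33.22 + £573.84 = £607.06
heat-pump space heater: £268.17 + (719/1000) kW × 1500 h × £0.24 = £268.17 + £258.84 = £527.01
Saving = £607.06 − £527.01 = £80.05

£80.05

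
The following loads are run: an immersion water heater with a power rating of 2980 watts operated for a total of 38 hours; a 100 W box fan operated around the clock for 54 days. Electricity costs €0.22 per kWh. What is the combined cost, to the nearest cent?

€53.42

immersion water heater: 2.98 kW × 38 h = 113.24 kWh
box fan: Runtime = 24 h × 54 = 1296 h
box fan: 0.1 kW × 1296 h = 129.6 kWh
Total energy = 242.84 kWh
Cost = 242.84 × €0.22 = €53.42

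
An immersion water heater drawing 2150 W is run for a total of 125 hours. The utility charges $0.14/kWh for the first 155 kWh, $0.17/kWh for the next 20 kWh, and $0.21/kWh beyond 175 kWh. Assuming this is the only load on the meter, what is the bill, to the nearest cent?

$44.79

Energy = 2.15 kW × 125 h = 268.75 kWh
Tier 1 (0–155 kWh): 155 × $0.14 = $21.7
Tier 2 (155–175 kWh): 20 × $0.17 = $3.4
Above 175 kWh: 93.75 × $0.21 = $19.6875
Bill = $44.79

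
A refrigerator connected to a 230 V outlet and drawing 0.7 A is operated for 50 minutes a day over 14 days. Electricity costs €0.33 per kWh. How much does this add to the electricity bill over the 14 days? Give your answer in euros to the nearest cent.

Power = 0.7 A × 230 V = 161 W = 0.161 kW
Runtime = 50 min × 14 = 700 min = 11.666666… h
Energy = 0.161 kW × 11.666666… h = 1.878333… kWh
Cost = 1.878333… kWh × €0.33/kWh = €0.62

€0.62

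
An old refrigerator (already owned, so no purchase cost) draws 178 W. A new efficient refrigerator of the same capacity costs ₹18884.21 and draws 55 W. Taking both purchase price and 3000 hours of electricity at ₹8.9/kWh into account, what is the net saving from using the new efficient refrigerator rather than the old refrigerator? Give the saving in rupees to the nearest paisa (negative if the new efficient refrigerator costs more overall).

-₹15600.11

old refrigerator: ₹0.00 + (178/1000) kW × 3000 h × ₹8.9 = ₹0.00 + ₹4752.6 = ₹4752.6
new efficient refrigerator: ₹18884.21 + (55/1000) kW × 3000 h × ₹8.9 = ₹18884.21 + ₹1468.5 = ₹20352.71
Saving = ₹4752.6 − ₹20352.71 = −₹15600.11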